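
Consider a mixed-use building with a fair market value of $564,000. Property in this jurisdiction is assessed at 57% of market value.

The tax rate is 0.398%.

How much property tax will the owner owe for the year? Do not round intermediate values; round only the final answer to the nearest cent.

Assessed value = $564,000 × 0.57 = $321,480
Tax = $321,480 × 0.00398 = $1,279.4904

$1,279.49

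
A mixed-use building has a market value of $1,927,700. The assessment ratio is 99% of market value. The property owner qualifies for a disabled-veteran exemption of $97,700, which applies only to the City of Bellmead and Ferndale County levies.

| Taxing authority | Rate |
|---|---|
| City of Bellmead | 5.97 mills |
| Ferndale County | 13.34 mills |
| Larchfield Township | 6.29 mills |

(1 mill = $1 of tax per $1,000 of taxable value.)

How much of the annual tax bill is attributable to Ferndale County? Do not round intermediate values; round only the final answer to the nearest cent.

Assessed value = $1,927,700 × 0.99 = $1,908,423
Ferndale County taxable value = $1,908,423 − $97,700 = $1,810,723
Ferndale County levy = $1,810,723 × 0.01334 = $24,155.04482

$24,155.04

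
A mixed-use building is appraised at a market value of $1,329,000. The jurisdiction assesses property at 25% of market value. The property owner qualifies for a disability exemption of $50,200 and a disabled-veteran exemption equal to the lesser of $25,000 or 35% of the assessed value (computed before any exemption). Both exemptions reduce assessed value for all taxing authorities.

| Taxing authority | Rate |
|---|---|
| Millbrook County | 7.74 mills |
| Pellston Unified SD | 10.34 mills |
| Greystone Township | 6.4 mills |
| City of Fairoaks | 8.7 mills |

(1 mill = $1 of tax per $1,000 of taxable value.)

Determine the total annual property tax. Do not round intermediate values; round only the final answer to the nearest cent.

Assessed value = $1,329,000 × 0.25 = $332,250
Disabled-veteran exemption = min($25,000, 35% × $332,250) = min($25,000, $116,287.5) = $25,000 (dollar cap binds)
Taxable value = $332,250 − $50,200 − $25,000 = $257,050
Millbrook County: $257,050 × 0.00774 = $1,989.567
Pellston Unified SD: $257,050 × 0.01034 = $2,657.897
Greystone Township: $257,050 × 0.0064 = $1,645.12
City of Fairoaks: $257,050 × 0.0087 = $2,236.335
Total = $8,528.919

$8,528.92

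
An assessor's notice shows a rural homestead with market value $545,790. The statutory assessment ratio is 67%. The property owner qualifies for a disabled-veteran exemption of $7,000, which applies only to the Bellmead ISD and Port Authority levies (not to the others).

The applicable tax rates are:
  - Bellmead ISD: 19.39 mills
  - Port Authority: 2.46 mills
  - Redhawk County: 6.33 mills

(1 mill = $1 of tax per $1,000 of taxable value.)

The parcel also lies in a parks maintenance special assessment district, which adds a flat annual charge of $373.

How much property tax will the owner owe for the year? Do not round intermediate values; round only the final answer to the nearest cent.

$10,524.89

Assessed value = $545,790 × 0.67 = $365,679.3
Bellmead ISD: ($365,679.3 − $7,000) × 0.01939 = $358,679.3 × 0.01939 = $6,954.791627
Port Authority: ($365,679.3 − $7,000) × 0.00246 = $358,679.3 × 0.00246 = $882.351078
Redhawk County: $365,679.3 × 0.00633 = $2,314.749969
Levies subtotal = $10,151.892674
Total = $10,151.892674 + $373 = $10,524.892674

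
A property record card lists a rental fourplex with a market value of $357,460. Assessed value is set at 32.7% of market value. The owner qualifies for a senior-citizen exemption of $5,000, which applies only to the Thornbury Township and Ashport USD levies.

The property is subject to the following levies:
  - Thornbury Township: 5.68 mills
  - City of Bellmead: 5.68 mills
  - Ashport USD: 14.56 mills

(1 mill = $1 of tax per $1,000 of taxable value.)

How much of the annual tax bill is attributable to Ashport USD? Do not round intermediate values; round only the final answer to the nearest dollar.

$1,629

Assessed value = $357,460 × 0.327 = $116,889.42
Ashport USD taxable value = $116,889.42 − $5,000 = $111,889.42
Ashport USD levy = $111,889.42 × 0.01456 = $1,629.1099552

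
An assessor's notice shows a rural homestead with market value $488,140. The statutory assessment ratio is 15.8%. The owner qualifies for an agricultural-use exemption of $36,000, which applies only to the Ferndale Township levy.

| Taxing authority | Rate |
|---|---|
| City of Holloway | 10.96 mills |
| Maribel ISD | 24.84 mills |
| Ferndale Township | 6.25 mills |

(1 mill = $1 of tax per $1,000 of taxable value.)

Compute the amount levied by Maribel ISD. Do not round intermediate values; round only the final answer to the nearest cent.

$1,915.81

Assessed value = $488,140 × 0.158 = $77,126.12
Maribel ISD taxable value = $77,126.12 (exemption does not apply)
Maribel ISD levy = $77,126.12 × 0.02484 = $1,915.8128208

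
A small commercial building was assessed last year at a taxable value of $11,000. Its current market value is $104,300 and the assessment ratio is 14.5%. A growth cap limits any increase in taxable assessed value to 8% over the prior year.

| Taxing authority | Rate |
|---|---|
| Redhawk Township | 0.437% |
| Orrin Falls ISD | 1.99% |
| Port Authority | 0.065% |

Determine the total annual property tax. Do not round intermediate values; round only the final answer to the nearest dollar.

Uncapped assessed value = $104,300 × 0.145 = $15,123.5
Cap limit = $11,000 × 1.08 = $11,880
Taxable assessed value = min($15,123.5, $11,880) = $11,880 (cap binds)
Redhawk Township: $11,880 × 0.00437 = $51.9156
Orrin Falls ISD: $11,880 × 0.0199 = $236.412
Port Authority: $11,880 × 0.00065 = $7.722
Total = $296.0496

$296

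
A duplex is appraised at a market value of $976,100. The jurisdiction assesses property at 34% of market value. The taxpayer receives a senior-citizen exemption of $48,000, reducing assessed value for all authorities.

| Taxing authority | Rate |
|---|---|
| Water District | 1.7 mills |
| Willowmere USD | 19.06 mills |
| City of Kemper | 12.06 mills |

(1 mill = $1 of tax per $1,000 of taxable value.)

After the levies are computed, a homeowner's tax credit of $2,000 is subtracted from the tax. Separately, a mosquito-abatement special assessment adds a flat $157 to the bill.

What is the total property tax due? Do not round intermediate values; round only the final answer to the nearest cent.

Assessed value = $976,100 × 0.34 = $331,874
Taxable value = $331,874 − $48,000 = $283,874
Water District: $283,874 × 0.0017 = $482.5858
Willowmere USD: $283,874 × 0.01906 = $5,410.63844
City of Kemper: $283,874 × 0.01206 = $3,423.52044
Levies subtotal = $9,316.74468
After credit = $9,316.74468 − $2,000 = $7,316.74468
Total = $7,316.74468 + $157 = $7,473.74468

$7,473.74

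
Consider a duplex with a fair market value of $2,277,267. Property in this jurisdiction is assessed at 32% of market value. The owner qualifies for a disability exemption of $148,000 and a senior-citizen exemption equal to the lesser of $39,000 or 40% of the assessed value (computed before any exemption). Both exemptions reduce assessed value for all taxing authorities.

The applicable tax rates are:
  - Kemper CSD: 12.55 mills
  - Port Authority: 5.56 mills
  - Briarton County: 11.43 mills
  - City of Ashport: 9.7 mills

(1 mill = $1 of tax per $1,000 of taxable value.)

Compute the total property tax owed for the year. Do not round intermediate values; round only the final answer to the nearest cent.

Assessed value = $2,277,267 × 0.32 = $728,725.44
Senior-citizen exemption = min($39,000, 40% × $728,725.44) = min($39,000, $291,490.176) = $39,000 (dollar cap binds)
Taxable value = $728,725.44 − $148,000 − $39,000 = $541,725.44
Kemper CSD: $541,725.44 × 0.01255 = $6,798.654272
Port Authority: $541,725.44 × 0.00556 = $3,011.9934464
Briarton County: $541,725.44 × 0.01143 = $6,191.9217792
City of Ashport: $541,725.44 × 0.0097 = $5,254.736768
Total = $21,257.3062656

$21,257.31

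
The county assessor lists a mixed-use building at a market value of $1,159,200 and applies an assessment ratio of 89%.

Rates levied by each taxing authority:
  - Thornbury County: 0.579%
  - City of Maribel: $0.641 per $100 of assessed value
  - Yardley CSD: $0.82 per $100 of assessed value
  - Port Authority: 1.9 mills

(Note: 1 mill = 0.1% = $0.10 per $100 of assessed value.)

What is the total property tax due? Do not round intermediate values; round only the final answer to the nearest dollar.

$23,007

Assessed value = $1,159,200 × 0.89 = $1,031,688
Thornbury County: $1,031,688 × 0.00579 = $5,973.47352
City of Maribel: $1,031,688 × 0.00641 = $6,613.12008
Yardley CSD: $1,031,688 × 0.0082 = $8,459.8416
Port Authority: $1,031,688 × 0.0019 = $1,960.2072
Total = $23,006.6424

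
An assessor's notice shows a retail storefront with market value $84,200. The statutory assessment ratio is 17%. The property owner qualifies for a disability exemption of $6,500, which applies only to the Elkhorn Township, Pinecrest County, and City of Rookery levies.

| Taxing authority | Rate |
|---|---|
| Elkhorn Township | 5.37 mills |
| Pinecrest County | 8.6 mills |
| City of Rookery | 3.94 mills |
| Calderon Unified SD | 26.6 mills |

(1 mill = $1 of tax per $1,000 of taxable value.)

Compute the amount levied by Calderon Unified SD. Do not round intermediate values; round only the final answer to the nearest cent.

$380.75

Assessed value = $84,200 × 0.17 = $14,314
Calderon Unified SD taxable value = $14,314 (exemption does not apply)
Calderon Unified SD levy = $14,314 × 0.0266 = $380.7524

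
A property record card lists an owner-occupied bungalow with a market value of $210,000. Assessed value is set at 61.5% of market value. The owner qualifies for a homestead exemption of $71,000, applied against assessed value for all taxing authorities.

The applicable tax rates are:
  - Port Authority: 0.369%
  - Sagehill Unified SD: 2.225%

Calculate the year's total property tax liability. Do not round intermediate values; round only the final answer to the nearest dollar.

Assessed value = $210,000 × 0.615 = $129,150
Taxable value = $129,150 − $71,000 = $58,150
Port Authority: $58,150 × 0.00369 = $214.5735
Sagehill Unified SD: $58,150 × 0.02225 = $1,293.8375
Total = $214.5735 + $1,293.8375 = $1,508.411

$1,508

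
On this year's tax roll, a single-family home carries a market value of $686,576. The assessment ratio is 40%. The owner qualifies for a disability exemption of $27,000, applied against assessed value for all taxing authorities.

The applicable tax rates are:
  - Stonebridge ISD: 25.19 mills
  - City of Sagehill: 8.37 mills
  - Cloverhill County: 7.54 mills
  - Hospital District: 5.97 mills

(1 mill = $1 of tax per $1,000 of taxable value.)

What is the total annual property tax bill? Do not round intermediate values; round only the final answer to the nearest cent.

$11,655.96

Assessed value = $686,576 × 0.4 = $274,630.4
Taxable value = $274,630.4 − $27,000 = $247,630.4
Stonebridge ISD: $247,630.4 × 0.02519 = $6,237.809776
City of Sagehill: $247,630.4 × 0.00837 = $2,072.666448
Cloverhill County: $247,630.4 × 0.00754 = $1,867.133216
Hospital District: $247,630.4 × 0.00597 = $1,478.353488
Total = $6,237.809776 + $2,072.666448 + $1,867.133216 + $1,478.353488 = $11,655.962928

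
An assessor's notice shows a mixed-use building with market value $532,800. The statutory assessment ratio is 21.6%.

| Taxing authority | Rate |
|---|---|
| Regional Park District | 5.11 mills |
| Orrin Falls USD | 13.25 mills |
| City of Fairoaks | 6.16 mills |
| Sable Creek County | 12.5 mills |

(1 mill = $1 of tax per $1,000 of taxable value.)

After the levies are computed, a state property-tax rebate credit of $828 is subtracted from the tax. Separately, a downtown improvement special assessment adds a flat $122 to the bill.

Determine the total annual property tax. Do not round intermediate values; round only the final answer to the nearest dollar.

Assessed value = $532,800 × 0.216 = $115,084.8
Regional Park District: $115,084.8 × 0.00511 = $588.083328
Orrin Falls USD: $115,084.8 × 0.01325 = $1,524.8736
City of Fairoaks: $115,084.8 × 0.00616 = $708.922368
Sable Creek County: $115,084.8 × 0.0125 = $1,438.56
Levies subtotal = $4,260.439296
After credit = $4,260.439296 − $828 = $3,432.439296
Total = $3,432.439296 + $122 = $3,554.439296

$3,554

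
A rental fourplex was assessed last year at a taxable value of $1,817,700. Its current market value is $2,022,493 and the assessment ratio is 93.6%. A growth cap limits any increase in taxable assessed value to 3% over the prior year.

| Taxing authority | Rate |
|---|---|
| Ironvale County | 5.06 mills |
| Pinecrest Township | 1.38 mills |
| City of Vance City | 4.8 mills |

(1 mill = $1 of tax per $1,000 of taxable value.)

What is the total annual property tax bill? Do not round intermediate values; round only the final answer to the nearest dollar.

$21,044

Uncapped assessed value = $2,022,493 × 0.936 = $1,893,053.448
Cap limit = $1,817,700 × 1.03 = $1,872,231
Taxable assessed value = min($1,893,053.448, $1,872,231) = $1,872,231 (cap binds)
Ironvale County: $1,872,231 × 0.00506 = $9,473.48886
Pinecrest Township: $1,872,231 × 0.00138 = $2,583.67878
City of Vance City: $1,872,231 × 0.0048 = $8,986.7088
Total = $21,043.87644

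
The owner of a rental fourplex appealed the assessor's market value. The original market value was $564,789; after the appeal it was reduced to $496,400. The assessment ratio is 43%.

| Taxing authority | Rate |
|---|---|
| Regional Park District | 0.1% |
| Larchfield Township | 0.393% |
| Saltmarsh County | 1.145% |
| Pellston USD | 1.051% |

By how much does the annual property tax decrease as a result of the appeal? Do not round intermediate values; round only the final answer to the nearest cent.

$790.76

Old assessed value = $564,789 × 0.43 = $242,859.27
New assessed value = $496,400 × 0.43 = $213,452
Combined rate = 0.001 + 0.00393 + 0.01145 + 0.01051 = 0.02689
Old tax = $242,859.27 × 0.02689 = $6,530.4857703
New tax = $213,452 × 0.02689 = $5,739.72428
Reduction = $6,530.4857703 − $5,739.72428 = $790.7614903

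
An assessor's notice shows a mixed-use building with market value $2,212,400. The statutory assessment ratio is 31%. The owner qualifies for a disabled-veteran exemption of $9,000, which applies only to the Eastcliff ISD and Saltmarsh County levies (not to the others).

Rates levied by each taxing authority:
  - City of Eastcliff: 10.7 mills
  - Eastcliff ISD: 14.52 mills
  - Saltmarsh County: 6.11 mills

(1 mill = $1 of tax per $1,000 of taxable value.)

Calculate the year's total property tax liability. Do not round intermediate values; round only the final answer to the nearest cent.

$21,301.82

Assessed value = $2,212,400 × 0.31 = $685,844
City of Eastcliff: $685,844 × 0.0107 = $7,338.5308
Eastcliff ISD: ($685,844 − $9,000) × 0.01452 = $676,844 × 0.01452 = $9,827.77488
Saltmarsh County: ($685,844 − $9,000) × 0.00611 = $676,844 × 0.00611 = $4,135.51684
Total = $21,301.82252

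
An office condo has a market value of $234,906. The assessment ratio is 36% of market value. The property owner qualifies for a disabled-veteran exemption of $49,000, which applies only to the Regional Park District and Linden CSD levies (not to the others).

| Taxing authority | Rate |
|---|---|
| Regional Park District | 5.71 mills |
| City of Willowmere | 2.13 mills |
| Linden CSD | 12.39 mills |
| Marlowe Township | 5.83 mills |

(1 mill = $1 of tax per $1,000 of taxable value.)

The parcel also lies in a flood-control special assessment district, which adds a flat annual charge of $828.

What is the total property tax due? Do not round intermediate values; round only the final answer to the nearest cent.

Assessed value = $234,906 × 0.36 = $84,566.16
Regional Park District: ($84,566.16 − $49,000) × 0.00571 = $35,566.16 × 0.00571 = $203.0827736
City of Willowmere: $84,566.16 × 0.00213 = $180.1259208
Linden CSD: ($84,566.16 − $49,000) × 0.01239 = $35,566.16 × 0.01239 = $440.6647224
Marlowe Township: $84,566.16 × 0.00583 = $493.0207128
Levies subtotal = $1,316.8941296
Total = $1,316.8941296 + $828 = $2,144.8941296

$2,144.89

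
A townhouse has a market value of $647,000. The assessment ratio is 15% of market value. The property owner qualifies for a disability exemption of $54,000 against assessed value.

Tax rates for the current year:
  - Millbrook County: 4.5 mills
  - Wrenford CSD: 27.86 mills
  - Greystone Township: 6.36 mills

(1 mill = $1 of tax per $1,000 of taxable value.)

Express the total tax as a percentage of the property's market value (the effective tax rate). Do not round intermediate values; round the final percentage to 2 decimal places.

Assessed value = $647,000 × 0.15 = $97,050
Taxable value = $97,050 − $54,000 = $43,050
Millbrook County: $43,050 × 0.0045 = $193.725
Wrenford CSD: $43,050 × 0.02786 = $1,199.373
Greystone Township: $43,050 × 0.00636 = $273.798
Total tax = $1,666.896
Effective rate = $1,666.896 ÷ $647,000 = 0.26% of market value

0.26%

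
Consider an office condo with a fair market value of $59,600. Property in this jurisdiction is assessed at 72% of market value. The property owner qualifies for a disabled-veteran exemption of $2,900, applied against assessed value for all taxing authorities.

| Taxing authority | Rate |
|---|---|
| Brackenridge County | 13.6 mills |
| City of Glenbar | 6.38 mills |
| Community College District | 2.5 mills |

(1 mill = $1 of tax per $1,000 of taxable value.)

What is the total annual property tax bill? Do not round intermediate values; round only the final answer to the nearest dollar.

Assessed value = $59,600 × 0.72 = $42,912
Taxable value = $42,912 − $2,900 = $40,012
Brackenridge County: $40,012 × 0.0136 = $544.1632
City of Glenbar: $40,012 × 0.00638 = $255.27656
Community College District: $40,012 × 0.0025 = $100.03
Total = $544.1632 + $255.27656 + $100.03 = $899.46976

$899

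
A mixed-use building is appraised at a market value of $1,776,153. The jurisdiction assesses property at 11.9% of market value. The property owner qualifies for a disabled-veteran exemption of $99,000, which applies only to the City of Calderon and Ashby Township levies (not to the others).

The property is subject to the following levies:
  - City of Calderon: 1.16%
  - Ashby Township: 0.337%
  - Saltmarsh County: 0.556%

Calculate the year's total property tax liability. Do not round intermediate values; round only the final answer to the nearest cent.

$2,857.24

Assessed value = $1,776,153 × 0.119 = $211,362.207
City of Calderon: ($211,362.207 − $99,000) × 0.0116 = $112,362.207 × 0.0116 = $1,303.4016012
Ashby Township: ($211,362.207 − $99,000) × 0.00337 = $112,362.207 × 0.00337 = $378.66063759
Saltmarsh County: $211,362.207 × 0.00556 = $1,175.17387092
Total = $2,857.23610971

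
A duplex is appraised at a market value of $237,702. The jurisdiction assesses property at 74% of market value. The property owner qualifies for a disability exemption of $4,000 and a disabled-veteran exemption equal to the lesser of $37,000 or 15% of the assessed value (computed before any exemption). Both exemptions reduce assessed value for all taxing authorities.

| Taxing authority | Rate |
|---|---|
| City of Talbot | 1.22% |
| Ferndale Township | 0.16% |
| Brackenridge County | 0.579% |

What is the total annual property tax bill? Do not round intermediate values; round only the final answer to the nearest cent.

Assessed value = $237,702 × 0.74 = $175,899.48
Disabled-veteran exemption = min($37,000, 15% × $175,899.48) = min($37,000, $26,384.922) = $26,384.922 (percentage binds)
Taxable value = $175,899.48 − $4,000 − $26,384.922 = $145,514.558
City of Talbot: $145,514.558 × 0.0122 = $1,775.2776076
Ferndale Township: $145,514.558 × 0.0016 = $232.8232928
Brackenridge County: $145,514.558 × 0.00579 = $842.52929082
Total = $2,850.63019122

$2,850.63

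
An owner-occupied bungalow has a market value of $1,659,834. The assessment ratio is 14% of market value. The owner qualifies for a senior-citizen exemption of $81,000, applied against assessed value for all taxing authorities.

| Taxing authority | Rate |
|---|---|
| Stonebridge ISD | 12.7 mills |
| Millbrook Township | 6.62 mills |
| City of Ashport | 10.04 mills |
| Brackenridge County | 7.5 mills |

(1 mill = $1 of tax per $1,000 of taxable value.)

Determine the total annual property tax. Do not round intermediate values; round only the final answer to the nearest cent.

Assessed value = $1,659,834 × 0.14 = $232,376.76
Taxable value = $232,376.76 − $81,000 = $151,376.76
Stonebridge ISD: $151,376.76 × 0.0127 = $1,922.484852
Millbrook Township: $151,376.76 × 0.00662 = $1,002.1141512
City of Ashport: $151,376.76 × 0.01004 = $1,519.8226704
Brackenridge County: $151,376.76 × 0.0075 = $1,135.3257
Total = $1,922.484852 + $1,002.1141512 + $1,519.8226704 + $1,135.3257 = $5,579.7473736

$5,579.75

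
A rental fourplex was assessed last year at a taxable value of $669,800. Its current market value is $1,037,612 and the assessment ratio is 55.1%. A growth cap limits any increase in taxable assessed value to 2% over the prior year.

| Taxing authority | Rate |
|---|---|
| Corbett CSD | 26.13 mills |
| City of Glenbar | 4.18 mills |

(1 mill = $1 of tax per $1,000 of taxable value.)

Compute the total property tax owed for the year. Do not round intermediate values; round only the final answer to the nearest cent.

Uncapped assessed value = $1,037,612 × 0.551 = $571,724.212
Cap limit = $669,800 × 1.02 = $683,196
Taxable assessed value = min($571,724.212, $683,196) = $571,724.212 (cap does not bind)
Corbett CSD: $571,724.212 × 0.02613 = $14,939.15365956
City of Glenbar: $571,724.212 × 0.00418 = $2,389.80720616
Total = $17,328.96086572

$17,328.96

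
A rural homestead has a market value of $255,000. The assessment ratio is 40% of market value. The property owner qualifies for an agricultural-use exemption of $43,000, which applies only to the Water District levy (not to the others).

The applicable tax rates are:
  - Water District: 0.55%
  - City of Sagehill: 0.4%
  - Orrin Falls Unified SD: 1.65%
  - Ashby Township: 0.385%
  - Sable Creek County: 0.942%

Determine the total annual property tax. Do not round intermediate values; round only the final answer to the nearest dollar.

Assessed value = $255,000 × 0.4 = $102,000
Water District: ($102,000 − $43,000) × 0.0055 = $59,000 × 0.0055 = $324.5
City of Sagehill: $102,000 × 0.004 = $408
Orrin Falls Unified SD: $102,000 × 0.0165 = $1,683
Ashby Township: $102,000 × 0.00385 = $392.7
Sable Creek County: $102,000 × 0.00942 = $960.84
Total = $3,769.04

$3,769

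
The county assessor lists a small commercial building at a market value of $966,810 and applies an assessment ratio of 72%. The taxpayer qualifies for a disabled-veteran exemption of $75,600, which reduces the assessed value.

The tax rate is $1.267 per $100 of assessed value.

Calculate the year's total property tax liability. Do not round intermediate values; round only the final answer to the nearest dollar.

Assessed value = $966,810 × 0.72 = $696,103.2
Taxable value = $696,103.2 − $75,600 = $620,503.2
Tax = $620,503.2 × 0.01267 = $7,861.775544

$7,862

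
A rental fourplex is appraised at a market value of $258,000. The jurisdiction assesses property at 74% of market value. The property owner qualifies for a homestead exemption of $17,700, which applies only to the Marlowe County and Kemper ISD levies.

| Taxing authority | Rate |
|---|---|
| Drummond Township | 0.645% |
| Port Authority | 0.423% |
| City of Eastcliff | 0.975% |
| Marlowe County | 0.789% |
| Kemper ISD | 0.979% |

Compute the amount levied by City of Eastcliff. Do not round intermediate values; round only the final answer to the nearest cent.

Assessed value = $258,000 × 0.74 = $190,920
City of Eastcliff taxable value = $190,920 (exemption does not apply)
City of Eastcliff levy = $190,920 × 0.00975 = $1,861.47

$1,861.47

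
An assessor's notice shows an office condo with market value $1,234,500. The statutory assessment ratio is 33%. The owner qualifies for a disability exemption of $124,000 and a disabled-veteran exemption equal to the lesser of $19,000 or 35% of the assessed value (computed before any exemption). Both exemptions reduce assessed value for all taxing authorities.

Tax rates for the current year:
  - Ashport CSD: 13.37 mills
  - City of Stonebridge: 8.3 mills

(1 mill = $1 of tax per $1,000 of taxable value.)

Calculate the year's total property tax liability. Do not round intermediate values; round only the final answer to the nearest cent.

$5,729.22

Assessed value = $1,234,500 × 0.33 = $407,385
Disabled-veteran exemption = min($19,000, 35% × $407,385) = min($19,000, $142,584.75) = $19,000 (dollar cap binds)
Taxable value = $407,385 − $124,000 − $19,000 = $264,385
Ashport CSD: $264,385 × 0.01337 = $3,534.82745
City of Stonebridge: $264,385 × 0.0083 = $2,194.3955
Total = $5,729.22295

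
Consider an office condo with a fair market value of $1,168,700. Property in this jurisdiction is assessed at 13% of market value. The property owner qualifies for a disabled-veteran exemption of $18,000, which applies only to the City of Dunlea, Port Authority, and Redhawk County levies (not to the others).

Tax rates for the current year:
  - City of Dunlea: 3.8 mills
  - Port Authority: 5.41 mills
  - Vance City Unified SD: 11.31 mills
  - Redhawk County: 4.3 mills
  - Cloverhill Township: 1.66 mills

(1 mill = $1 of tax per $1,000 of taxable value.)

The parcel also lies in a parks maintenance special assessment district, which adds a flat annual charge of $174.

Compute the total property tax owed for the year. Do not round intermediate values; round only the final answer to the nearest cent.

$3,953.95

Assessed value = $1,168,700 × 0.13 = $151,931
City of Dunlea: ($151,931 − $18,000) × 0.0038 = $133,931 × 0.0038 = $508.9378
Port Authority: ($151,931 − $18,000) × 0.00541 = $133,931 × 0.00541 = $724.56671
Vance City Unified SD: $151,931 × 0.01131 = $1,718.33961
Redhawk County: ($151,931 − $18,000) × 0.0043 = $133,931 × 0.0043 = $575.9033
Cloverhill Township: $151,931 × 0.00166 = $252.20546
Levies subtotal = $3,779.95288
Total = $3,779.95288 + $174 = $3,953.95288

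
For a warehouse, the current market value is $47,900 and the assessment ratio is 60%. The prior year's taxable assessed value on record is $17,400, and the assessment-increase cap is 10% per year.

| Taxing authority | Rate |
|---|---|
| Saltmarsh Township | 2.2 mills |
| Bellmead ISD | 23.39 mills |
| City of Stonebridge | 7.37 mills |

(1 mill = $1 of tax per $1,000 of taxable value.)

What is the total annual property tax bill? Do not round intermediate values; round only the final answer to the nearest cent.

$630.85

Uncapped assessed value = $47,900 × 0.6 = $28,740
Cap limit = $17,400 × 1.1 = $19,140
Taxable assessed value = min($28,740, $19,140) = $19,140 (cap binds)
Saltmarsh Township: $19,140 × 0.0022 = $42.108
Bellmead ISD: $19,140 × 0.02339 = $447.6846
City of Stonebridge: $19,140 × 0.00737 = $141.0618
Total = $630.8544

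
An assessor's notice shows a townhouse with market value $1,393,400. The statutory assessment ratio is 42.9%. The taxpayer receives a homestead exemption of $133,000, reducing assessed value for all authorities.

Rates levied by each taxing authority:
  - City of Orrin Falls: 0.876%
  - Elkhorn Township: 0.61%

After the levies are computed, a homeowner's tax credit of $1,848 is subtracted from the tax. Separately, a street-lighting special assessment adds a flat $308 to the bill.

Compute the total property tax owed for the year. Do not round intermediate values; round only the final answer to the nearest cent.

Assessed value = $1,393,400 × 0.429 = $597,768.6
Taxable value = $597,768.6 − $133,000 = $464,768.6
City of Orrin Falls: $464,768.6 × 0.00876 = $4,071.372936
Elkhorn Township: $464,768.6 × 0.0061 = $2,835.08846
Levies subtotal = $6,906.461396
After credit = $6,906.461396 − $1,848 = $5,058.461396
Total = $5,058.461396 + $308 = $5,366.461396

$5,366.46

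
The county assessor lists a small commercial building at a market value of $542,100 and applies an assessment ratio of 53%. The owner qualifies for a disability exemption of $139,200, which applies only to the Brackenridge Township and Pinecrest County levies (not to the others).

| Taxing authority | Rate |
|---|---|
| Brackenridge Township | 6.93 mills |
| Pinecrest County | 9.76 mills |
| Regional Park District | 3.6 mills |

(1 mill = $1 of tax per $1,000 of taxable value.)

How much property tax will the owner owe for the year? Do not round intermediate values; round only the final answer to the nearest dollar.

$3,506

Assessed value = $542,100 × 0.53 = $287,313
Brackenridge Township: ($287,313 − $139,200) × 0.00693 = $148,113 × 0.00693 = $1,026.42309
Pinecrest County: ($287,313 − $139,200) × 0.00976 = $148,113 × 0.00976 = $1,445.58288
Regional Park District: $287,313 × 0.0036 = $1,034.3268
Total = $3,506.33277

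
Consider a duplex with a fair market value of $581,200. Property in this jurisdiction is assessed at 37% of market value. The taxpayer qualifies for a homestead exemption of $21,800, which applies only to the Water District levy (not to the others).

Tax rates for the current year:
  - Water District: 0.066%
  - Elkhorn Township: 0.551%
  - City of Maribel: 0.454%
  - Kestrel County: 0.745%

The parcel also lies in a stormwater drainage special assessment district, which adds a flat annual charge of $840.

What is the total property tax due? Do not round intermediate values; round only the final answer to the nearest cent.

$4,730.81

Assessed value = $581,200 × 0.37 = $215,044
Water District: ($215,044 − $21,800) × 0.00066 = $193,244 × 0.00066 = $127.54104
Elkhorn Township: $215,044 × 0.00551 = $1,184.89244
City of Maribel: $215,044 × 0.00454 = $976.29976
Kestrel County: $215,044 × 0.00745 = $1,602.0778
Levies subtotal = $3,890.81104
Total = $3,890.81104 + $840 = $4,730.81104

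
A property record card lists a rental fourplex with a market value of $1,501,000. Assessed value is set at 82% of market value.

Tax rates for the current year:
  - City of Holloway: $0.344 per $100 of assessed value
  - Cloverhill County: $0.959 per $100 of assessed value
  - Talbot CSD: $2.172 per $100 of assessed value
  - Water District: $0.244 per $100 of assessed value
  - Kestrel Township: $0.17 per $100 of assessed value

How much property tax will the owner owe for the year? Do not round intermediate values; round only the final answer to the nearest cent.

$47,866.59

Assessed value = $1,501,000 × 0.82 = $1,230,820
City of Holloway: $1,230,820 × 0.00344 = $4,234.0208
Cloverhill County: $1,230,820 × 0.00959 = $11,803.5638
Talbot CSD: $1,230,820 × 0.02172 = $26,733.4104
Water District: $1,230,820 × 0.00244 = $3,003.2008
Kestrel Township: $1,230,820 × 0.0017 = $2,092.394
Total = $4,234.0208 + $11,803.5638 + $26,733.4104 + $3,003.2008 + $2,092.394 = $47,866.5898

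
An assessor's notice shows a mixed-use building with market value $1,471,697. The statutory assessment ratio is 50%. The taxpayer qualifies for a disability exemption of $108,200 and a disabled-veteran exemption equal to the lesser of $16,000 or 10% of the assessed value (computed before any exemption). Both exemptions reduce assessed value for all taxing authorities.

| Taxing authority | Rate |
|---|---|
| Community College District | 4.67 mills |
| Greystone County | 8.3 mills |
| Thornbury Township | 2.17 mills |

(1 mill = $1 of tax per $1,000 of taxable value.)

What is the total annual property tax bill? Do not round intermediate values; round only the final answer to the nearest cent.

$9,260.36

Assessed value = $1,471,697 × 0.5 = $735,848.5
Disabled-veteran exemption = min($16,000, 10% × $735,848.5) = min($16,000, $73,584.85) = $16,000 (dollar cap binds)
Taxable value = $735,848.5 − $108,200 − $16,000 = $611,648.5
Community College District: $611,648.5 × 0.00467 = $2,856.398495
Greystone County: $611,648.5 × 0.0083 = $5,076.68255
Thornbury Township: $611,648.5 × 0.00217 = $1,327.277245
Total = $9,260.35829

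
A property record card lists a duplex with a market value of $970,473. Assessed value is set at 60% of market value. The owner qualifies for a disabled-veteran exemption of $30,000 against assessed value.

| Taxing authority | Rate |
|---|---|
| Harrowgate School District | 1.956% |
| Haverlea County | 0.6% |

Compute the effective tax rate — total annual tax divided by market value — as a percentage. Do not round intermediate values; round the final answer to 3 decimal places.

1.455%

Assessed value = $970,473 × 0.6 = $582,283.8
Taxable value = $582,283.8 − $30,000 = $552,283.8
Harrowgate School District: $552,283.8 × 0.01956 = $10,802.671128
Haverlea County: $552,283.8 × 0.006 = $3,313.7028
Total tax = $14,116.373928
Effective rate = $14,116.373928 ÷ $970,473 = 1.455% of market value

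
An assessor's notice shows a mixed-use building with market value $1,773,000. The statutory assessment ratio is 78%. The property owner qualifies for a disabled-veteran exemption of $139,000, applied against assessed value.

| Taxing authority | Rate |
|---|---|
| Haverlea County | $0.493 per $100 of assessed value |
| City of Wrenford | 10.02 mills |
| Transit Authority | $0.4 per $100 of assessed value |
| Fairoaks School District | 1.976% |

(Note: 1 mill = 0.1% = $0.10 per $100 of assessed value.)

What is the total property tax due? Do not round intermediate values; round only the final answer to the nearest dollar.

$48,153

Assessed value = $1,773,000 × 0.78 = $1,382,940
Taxable value = $1,382,940 − $139,000 = $1,243,940
Haverlea County: $1,243,940 × 0.00493 = $6,132.6242
City of Wrenford: $1,243,940 × 0.01002 = $12,464.2788
Transit Authority: $1,243,940 × 0.004 = $4,975.76
Fairoaks School District: $1,243,940 × 0.01976 = $24,580.2544
Total = $48,152.9174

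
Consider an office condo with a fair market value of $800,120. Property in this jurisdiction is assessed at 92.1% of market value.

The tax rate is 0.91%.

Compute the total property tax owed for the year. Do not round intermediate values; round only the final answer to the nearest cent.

$6,705.89

Assessed value = $800,120 × 0.921 = $736,910.52
Tax = $736,910.52 × 0.0091 = $6,705.885732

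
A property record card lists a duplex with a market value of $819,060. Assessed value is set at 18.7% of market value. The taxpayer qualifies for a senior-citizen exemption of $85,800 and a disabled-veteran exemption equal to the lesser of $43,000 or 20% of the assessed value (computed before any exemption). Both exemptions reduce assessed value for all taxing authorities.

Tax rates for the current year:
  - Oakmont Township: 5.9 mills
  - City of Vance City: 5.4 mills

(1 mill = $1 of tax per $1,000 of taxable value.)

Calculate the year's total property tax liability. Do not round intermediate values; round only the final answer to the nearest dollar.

$415

Assessed value = $819,060 × 0.187 = $153,164.22
Disabled-veteran exemption = min($43,000, 20% × $153,164.22) = min($43,000, $30,632.844) = $30,632.844 (percentage binds)
Taxable value = $153,164.22 − $85,800 − $30,632.844 = $36,731.376
Oakmont Township: $36,731.376 × 0.0059 = $216.7151184
City of Vance City: $36,731.376 × 0.0054 = $198.3494304
Total = $415.0645488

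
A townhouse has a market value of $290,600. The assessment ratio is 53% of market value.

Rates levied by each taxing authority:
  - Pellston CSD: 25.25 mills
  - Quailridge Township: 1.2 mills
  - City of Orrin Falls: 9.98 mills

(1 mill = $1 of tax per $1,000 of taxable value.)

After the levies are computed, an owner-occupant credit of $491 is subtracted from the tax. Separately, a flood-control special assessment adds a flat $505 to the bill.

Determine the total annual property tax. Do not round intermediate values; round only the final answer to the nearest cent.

Assessed value = $290,600 × 0.53 = $154,018
Pellston CSD: $154,018 × 0.02525 = $3,888.9545
Quailridge Township: $154,018 × 0.0012 = $184.8216
City of Orrin Falls: $154,018 × 0.00998 = $1,537.09964
Levies subtotal = $5,610.87574
After credit = $5,610.87574 − $491 = $5,119.87574
Total = $5,119.87574 + $505 = $5,624.87574

$5,624.88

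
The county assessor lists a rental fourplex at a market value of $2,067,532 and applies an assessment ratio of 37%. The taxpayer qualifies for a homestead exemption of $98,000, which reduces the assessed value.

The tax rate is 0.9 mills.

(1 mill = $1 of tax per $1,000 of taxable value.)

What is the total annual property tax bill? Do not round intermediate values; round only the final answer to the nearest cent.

$600.29

Assessed value = $2,067,532 × 0.37 = $764,986.84
Taxable value = $764,986.84 − $98,000 = $666,986.84
Tax = $666,986.84 × 0.0009 = $600.288156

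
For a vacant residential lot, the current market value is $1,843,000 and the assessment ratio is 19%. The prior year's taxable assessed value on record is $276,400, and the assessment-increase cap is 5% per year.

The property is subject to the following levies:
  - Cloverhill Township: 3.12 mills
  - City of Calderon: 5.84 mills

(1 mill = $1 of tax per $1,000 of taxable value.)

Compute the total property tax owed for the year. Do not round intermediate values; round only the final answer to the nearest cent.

Uncapped assessed value = $1,843,000 × 0.19 = $350,170
Cap limit = $276,400 × 1.05 = $290,220
Taxable assessed value = min($350,170, $290,220) = $290,220 (cap binds)
Cloverhill Township: $290,220 × 0.00312 = $905.4864
City of Calderon: $290,220 × 0.00584 = $1,694.8848
Total = $2,600.3712

$2,600.37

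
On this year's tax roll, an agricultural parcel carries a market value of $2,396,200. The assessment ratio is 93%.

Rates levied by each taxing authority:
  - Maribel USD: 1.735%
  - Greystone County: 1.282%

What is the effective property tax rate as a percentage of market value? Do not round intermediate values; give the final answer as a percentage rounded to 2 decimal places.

Assessed value = $2,396,200 × 0.93 = $2,228,466
Maribel USD: $2,228,466 × 0.01735 = $38,663.8851
Greystone County: $2,228,466 × 0.01282 = $28,568.93412
Total tax = $67,232.81922
Effective rate = $67,232.81922 ÷ $2,396,200 = 2.81% of market value

2.81%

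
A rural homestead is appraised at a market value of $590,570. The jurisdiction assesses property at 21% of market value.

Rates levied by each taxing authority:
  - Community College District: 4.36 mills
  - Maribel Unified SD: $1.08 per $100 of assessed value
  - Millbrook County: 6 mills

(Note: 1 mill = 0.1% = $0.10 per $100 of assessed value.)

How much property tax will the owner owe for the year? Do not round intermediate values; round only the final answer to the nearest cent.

$2,624.26

Assessed value = $590,570 × 0.21 = $124,019.7
Community College District: $124,019.7 × 0.00436 = $540.725892
Maribel Unified SD: $124,019.7 × 0.0108 = $1,339.41276
Millbrook County: $124,019.7 × 0.006 = $744.1182
Total = $2,624.256852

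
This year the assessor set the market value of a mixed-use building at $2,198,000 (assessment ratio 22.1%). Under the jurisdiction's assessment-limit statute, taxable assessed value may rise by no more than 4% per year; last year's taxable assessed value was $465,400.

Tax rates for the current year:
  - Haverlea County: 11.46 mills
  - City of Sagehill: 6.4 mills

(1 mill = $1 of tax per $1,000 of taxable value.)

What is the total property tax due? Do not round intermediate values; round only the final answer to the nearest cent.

Uncapped assessed value = $2,198,000 × 0.221 = $485,758
Cap limit = $465,400 × 1.04 = $484,016
Taxable assessed value = min($485,758, $484,016) = $484,016 (cap binds)
Haverlea County: $484,016 × 0.01146 = $5,546.82336
City of Sagehill: $484,016 × 0.0064 = $3,097.7024
Total = $8,644.52576

$8,644.53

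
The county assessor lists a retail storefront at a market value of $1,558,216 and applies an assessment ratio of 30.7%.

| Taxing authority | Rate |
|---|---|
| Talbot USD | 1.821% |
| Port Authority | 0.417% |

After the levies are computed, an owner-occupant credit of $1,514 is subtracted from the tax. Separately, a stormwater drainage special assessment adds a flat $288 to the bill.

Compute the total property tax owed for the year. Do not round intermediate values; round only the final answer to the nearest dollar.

Assessed value = $1,558,216 × 0.307 = $478,372.312
Talbot USD: $478,372.312 × 0.01821 = $8,711.15980152
Port Authority: $478,372.312 × 0.00417 = $1,994.81254104
Levies subtotal = $10,705.97234256
After credit = $10,705.97234256 − $1,514 = $9,191.97234256
Total = $9,191.97234256 + $288 = $9,479.97234256

$9,480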